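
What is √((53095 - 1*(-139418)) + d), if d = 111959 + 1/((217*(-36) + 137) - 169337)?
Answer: √265002686908971/29502 ≈ 551.79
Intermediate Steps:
d = 19818086507/177012 (d = 111959 + 1/((-7812 + 137) - 169337) = 111959 + 1/(-7675 - 169337) = 111959 + 1/(-177012) = 111959 - 1/177012 = 19818086507/177012 ≈ 1.1196e+5)
√((53095 - 1*(-139418)) + d) = √((53095 - 1*(-139418)) + 19818086507/177012) = √((53095 + 139418) + 19818086507/177012) = √(192513 + 19818086507/177012) = √(53895197663/177012) = √265002686908971/29502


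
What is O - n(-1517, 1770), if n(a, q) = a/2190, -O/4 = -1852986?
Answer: 16232158877/2190 ≈ 7.4119e+6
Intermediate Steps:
O = 7411944 (O = -4*(-1852986) = 7411944)
n(a, q) = a/2190 (n(a, q) = a*(1/2190) = a/2190)
O - n(-1517, 1770) = 7411944 - (-1517)/2190 = 7411944 - 1*(-1517/2190) = 7411944 + 1517/2190 = 16232158877/2190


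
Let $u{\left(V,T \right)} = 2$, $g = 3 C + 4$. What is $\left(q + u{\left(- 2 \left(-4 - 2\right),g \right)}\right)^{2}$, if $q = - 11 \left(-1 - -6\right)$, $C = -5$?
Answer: $2809$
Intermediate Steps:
$g = -11$ ($g = 3 \left(-5\right) + 4 = -15 + 4 = -11$)
$q = -55$ ($q = - 11 \left(-1 + 6\right) = \left(-11\right) 5 = -55$)
$\left(q + u{\left(- 2 \left(-4 - 2\right),g \right)}\right)^{2} = \left(-55 + 2\right)^{2} = \left(-53\right)^{2} = 2809$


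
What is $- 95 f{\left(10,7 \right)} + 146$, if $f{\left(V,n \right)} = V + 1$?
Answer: $-899$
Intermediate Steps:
$f{\left(V,n \right)} = 1 + V$
$- 95 f{\left(10,7 \right)} + 146 = - 95 \left(1 + 10\right) + 146 = \left(-95\right) 11 + 146 = -1045 + 146 = -899$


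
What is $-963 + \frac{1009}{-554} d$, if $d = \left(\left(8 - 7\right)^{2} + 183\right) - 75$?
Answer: $- \frac{643483}{554} \approx -1161.5$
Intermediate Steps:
$d = 109$ ($d = \left(1^{2} + 183\right) - 75 = \left(1 + 183\right) - 75 = 184 - 75 = 109$)
$-963 + \frac{1009}{-554} d = -963 + \frac{1009}{-554} \cdot 109 = -963 + 1009 \left(- \frac{1}{554}\right) 109 = -963 - \frac{109981}{554} = - \frac{643483}{554}$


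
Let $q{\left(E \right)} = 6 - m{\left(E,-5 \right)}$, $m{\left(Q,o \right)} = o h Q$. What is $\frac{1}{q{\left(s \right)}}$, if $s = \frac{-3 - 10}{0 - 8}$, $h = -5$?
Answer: $- \frac{8}{277} \approx -0.028881$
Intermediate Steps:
$m{\left(Q,o \right)} = - 5 Q o$ ($m{\left(Q,o \right)} = o \left(-5\right) Q = - 5 o Q = - 5 Q o$)
$s = \frac{13}{8}$ ($s = - \frac{13}{-8} = \left(-13\right) \left(- \frac{1}{8}\right) = \frac{13}{8} \approx 1.625$)
$q{\left(E \right)} = 6 - 25 E$ ($q{\left(E \right)} = 6 - \left(-5\right) E \left(-5\right) = 6 - 25 E$)
$\frac{1}{q{\left(s \right)}} = \frac{1}{6 - \frac{325}{8}} = \frac{1}{- \frac{277}{8}} = - \frac{8}{277}$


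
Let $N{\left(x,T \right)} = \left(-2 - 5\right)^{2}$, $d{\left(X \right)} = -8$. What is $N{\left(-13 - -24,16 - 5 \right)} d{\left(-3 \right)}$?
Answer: $-392$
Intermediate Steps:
$N{\left(x,T \right)} = 49$ ($N{\left(x,T \right)} = \left(-7\right)^{2} = 49$)
$N{\left(-13 - -24,16 - 5 \right)} d{\left(-3 \right)} = 49 \left(-8\right) = -392$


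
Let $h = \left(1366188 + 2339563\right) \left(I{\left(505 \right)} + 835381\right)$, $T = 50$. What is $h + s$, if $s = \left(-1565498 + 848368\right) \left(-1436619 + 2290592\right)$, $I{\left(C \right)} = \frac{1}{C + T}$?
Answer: $\frac{1378233900551506}{555} \approx 2.4833 \cdot 10^{12}$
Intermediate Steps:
$I{\left(C \right)} = \frac{1}{50 + C}$ ($I{\left(C \right)} = \frac{1}{C + 50} = \frac{1}{50 + C}$)
$s = -612409657490$ ($s = \left(-717130\right) 853973 = -612409657490$)
$h = \frac{1718121260458456}{555}$ ($h = \left(1366188 + 2339563\right) \left(\frac{1}{50 + 505} + 835381\right) = 3705751 \left(\frac{1}{555} + 835381\right) = 3705751 \cdot \frac{463636456}{555} = \frac{1718121260458456}{555} \approx 3.0957 \cdot 10^{12}$)
$h + s = \frac{1718121260458456}{555} - 612409657490 = \frac{1378233900551506}{555}$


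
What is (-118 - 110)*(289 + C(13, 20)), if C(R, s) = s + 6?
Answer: -71820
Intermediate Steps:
C(R, s) = 6 + s
(-118 - 110)*(289 + C(13, 20)) = (-118 - 110)*(289 + (6 + 20)) = -228*(289 + 26) = -228*315 = -71820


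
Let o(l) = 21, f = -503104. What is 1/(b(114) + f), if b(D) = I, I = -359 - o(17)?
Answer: -1/503484 ≈ -1.9862e-6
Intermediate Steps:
I = -380 (I = -359 - 1*21 = -359 - 21 = -380)
b(D) = -380
1/(b(114) + f) = 1/(-380 - 503104) = 1/(-503484) = -1/503484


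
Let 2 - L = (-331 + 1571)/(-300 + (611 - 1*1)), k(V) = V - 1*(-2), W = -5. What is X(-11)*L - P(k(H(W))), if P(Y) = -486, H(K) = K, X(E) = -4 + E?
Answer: 516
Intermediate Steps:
k(V) = 2 + V (k(V) = V + 2 = 2 + V)
L = -2 (L = 2 - (-331 + 1571)/(-300 + (611 - 1*1)) = 2 - 1240/(-300 + (611 - 1)) = 2 - 1240/(-300 + 610) = 2 - 1240/310 = 2 - 1*4 = 2 - 4 = -2)
X(-11)*L - P(k(H(W))) = (-4 - 11)*(-2) - 1*(-486) = -15*(-2) + 486 = 30 + 486 = 516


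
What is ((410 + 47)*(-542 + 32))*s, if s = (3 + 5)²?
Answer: -14916480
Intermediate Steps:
s = 64 (s = 8² = 64)
((410 + 47)*(-542 + 32))*s = ((410 + 47)*(-542 + 32))*64 = (457*(-510))*64 = -233070*64 = -14916480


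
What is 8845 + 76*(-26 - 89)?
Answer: 105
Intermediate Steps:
8845 + 76*(-26 - 89) = 8845 + 76*(-115) = 8845 - 8740 = 105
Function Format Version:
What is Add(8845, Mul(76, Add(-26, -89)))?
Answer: 105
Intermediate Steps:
Add(8845, Mul(76, Add(-26, -89))) = Add(8845, Mul(76, -115)) = Add(8845, -8740) = 105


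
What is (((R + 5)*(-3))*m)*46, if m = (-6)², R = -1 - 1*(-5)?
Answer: -44712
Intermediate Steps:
R = 4 (R = -1 + 5 = 4)
m = 36
(((R + 5)*(-3))*m)*46 = (((4 + 5)*(-3))*36)*46 = ((9*(-3))*36)*46 = -27*36*46 = -972*46 = -44712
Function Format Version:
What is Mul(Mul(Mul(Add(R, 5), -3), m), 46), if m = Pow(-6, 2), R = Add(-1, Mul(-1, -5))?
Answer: -44712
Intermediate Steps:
R = 4 (R = Add(-1, 5) = 4)
m = 36
Mul(Mul(Mul(Add(R, 5), -3), m), 46) = Mul(Mul(Mul(Add(4, 5), -3), 36), 46) = Mul(Mul(Mul(9, -3), 36), 46) = Mul(Mul(-27, 36), 46) = Mul(-972, 46) = -44712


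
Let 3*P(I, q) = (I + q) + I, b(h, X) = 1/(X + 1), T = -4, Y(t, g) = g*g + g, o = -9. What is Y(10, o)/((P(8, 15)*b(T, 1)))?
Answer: 432/31 ≈ 13.935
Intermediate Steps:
Y(t, g) = g + g² (Y(t, g) = g² + g = g + g²)
b(h, X) = 1/(1 + X)
P(I, q) = q/3 + 2*I/3 (P(I, q) = ((I + q) + I)/3 = (q + 2*I)/3 = q/3 + 2*I/3)
Y(10, o)/((P(8, 15)*b(T, 1))) = (-9*(1 - 9))/((((⅓)*15 + (⅔)*8)/(1 + 1))) = (-9*(-8))/(((5 + 16/3)/2)) = 72/(((31/3)*(½))) = 72/(31/6) = 72*(6/31) = 432/31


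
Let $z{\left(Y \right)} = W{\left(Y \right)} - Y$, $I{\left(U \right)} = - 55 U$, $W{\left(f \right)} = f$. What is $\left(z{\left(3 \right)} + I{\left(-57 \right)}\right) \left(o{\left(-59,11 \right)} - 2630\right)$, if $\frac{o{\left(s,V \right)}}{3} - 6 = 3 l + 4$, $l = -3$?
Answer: $-8235645$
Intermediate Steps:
$o{\left(s,V \right)} = 3$ ($o{\left(s,V \right)} = 18 + 3 \left(3 \left(-3\right) + 4\right) = 18 + 3 \left(-9 + 4\right) = 18 + 3 \left(-5\right) = 18 - 15 = 3$)
$z{\left(Y \right)} = 0$ ($z{\left(Y \right)} = Y - Y = 0$)
$\left(z{\left(3 \right)} + I{\left(-57 \right)}\right) \left(o{\left(-59,11 \right)} - 2630\right) = \left(0 - -3135\right) \left(3 - 2630\right) = \left(0 + 3135\right) \left(-2627\right) = 3135 \left(-2627\right) = -8235645$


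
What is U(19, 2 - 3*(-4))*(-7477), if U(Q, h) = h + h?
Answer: -209356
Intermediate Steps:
U(Q, h) = 2*h
U(19, 2 - 3*(-4))*(-7477) = (2*(2 - 3*(-4)))*(-7477) = (2*(2 + 12))*(-7477) = (2*14)*(-7477) = 28*(-7477) = -209356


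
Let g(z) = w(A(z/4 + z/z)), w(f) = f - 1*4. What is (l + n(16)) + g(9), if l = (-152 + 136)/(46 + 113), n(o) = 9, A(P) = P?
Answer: 5183/636 ≈ 8.1494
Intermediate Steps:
w(f) = -4 + f (w(f) = f - 4 = -4 + f)
g(z) = -3 + z/4 (g(z) = -4 + (z/4 + z/z) = -4 + (z*(¼) + 1) = -4 + (z/4 + 1) = -4 + (1 + z/4) = -3 + z/4)
l = -16/159 ≈ -0.10063
(l + n(16)) + g(9) = (-16/159 + 9) + (-3 + (¼)*9) = 1415/159 + (-3 + 9/4) = 1415/159 - ¾ = 5183/636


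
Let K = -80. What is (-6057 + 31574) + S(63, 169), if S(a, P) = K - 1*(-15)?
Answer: 25452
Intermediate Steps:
S(a, P) = -65 (S(a, P) = -80 - 1*(-15) = -80 + 15 = -65)
(-6057 + 31574) + S(63, 169) = (-6057 + 31574) - 65 = 25517 - 65 = 25452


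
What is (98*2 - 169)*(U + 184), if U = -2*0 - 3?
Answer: 4887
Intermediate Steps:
U = -3 (U = 0 - 3 = -3)
(98*2 - 169)*(U + 184) = (98*2 - 169)*(-3 + 184) = (196 - 169)*181 = 27*181 = 4887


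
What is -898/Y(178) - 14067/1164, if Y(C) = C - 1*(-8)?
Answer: -610289/36084 ≈ -16.913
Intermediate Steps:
Y(C) = 8 + C (Y(C) = C + 8 = 8 + C)
-898/Y(178) - 14067/1164 = -898/(8 + 178) - 14067/1164 = -898/186 - 14067*1/1164 = -898*1/186 - 4689/388 = -449/93 - 4689/388 = -610289/36084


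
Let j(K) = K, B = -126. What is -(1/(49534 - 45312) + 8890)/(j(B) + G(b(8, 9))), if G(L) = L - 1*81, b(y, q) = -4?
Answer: 37533581/890842 ≈ 42.133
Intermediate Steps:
G(L) = -81 + L (G(L) = L - 81 = -81 + L)
-(1/(49534 - 45312) + 8890)/(j(B) + G(b(8, 9))) = -(1/(49534 - 45312) + 8890)/(-126 + (-81 - 4)) = -(1/4222 + 8890)/(-126 - 85) = -(1/4222 + 8890)/(-211) = -37533581*(-1)/(4222*211) = -1*(-37533581/890842) = 37533581/890842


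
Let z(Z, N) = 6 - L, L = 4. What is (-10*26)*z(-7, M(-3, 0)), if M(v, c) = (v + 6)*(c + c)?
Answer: -520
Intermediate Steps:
M(v, c) = 2*c*(6 + v) (M(v, c) = (6 + v)*(2*c) = 2*c*(6 + v))
z(Z, N) = 2 (z(Z, N) = 6 - 1*4 = 6 - 4 = 2)
(-10*26)*z(-7, M(-3, 0)) = -10*26*2 = -260*2 = -520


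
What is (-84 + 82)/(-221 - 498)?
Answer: 2/719 ≈ 0.0027816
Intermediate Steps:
(-84 + 82)/(-221 - 498) = -2/(-719) = -2*(-1/719) = 2/719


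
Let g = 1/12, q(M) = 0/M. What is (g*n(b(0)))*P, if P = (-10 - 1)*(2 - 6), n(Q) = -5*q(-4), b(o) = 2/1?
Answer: 0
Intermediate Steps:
q(M) = 0
b(o) = 2 (b(o) = 2*1 = 2)
n(Q) = 0 (n(Q) = -5*0 = 0)
g = 1/12 ≈ 0.083333
P = 44 (P = -11*(-4) = 44)
(g*n(b(0)))*P = ((1/12)*0)*44 = 0*44 = 0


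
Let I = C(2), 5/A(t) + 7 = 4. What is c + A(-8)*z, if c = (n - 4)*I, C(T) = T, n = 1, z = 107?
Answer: -553/3 ≈ -184.33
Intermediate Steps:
A(t) = -5/3 (A(t) = 5/(-7 + 4) = 5/(-3) = 5*(-1/3) = -5/3)
I = 2
c = -6 (c = (1 - 4)*2 = -3*2 = -6)
c + A(-8)*z = -6 - 5/3*107 = -6 - 535/3 = -553/3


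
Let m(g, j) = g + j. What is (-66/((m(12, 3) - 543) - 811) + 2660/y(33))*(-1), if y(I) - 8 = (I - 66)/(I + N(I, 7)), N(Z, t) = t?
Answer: -20355506/54899 ≈ -370.78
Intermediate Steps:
y(I) = 8 + (-66 + I)/(7 + I) (y(I) = 8 + (I - 66)/(I + 7) = 8 + (-66 + I)/(7 + I))
(-66/((m(12, 3) - 543) - 811) + 2660/y(33))*(-1) = (-66/(((12 + 3) - 543) - 811) + 2660/(((-10 + 9*33)/(7 + 33))))*(-1) = (-66/((15 - 543) - 811) + 2660/(((-10 + 297)/40)))*(-1) = (-66/(-528 - 811) + 2660/(((1/40)*287)))*(-1) = (-66/(-1339) + 2660/(287/40))*(-1) = (-66*(-1/1339) + 2660*(40/287))*(-1) = (66/1339 + 15200/41)*(-1) = (20355506/54899)*(-1) = -20355506/54899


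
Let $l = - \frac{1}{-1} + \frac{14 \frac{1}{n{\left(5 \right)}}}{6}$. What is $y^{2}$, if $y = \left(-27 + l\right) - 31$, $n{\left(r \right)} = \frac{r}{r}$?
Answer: $\frac{26896}{9} \approx 2988.4$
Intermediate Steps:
$n{\left(r \right)} = 1$
$l = \frac{10}{3}$ ($l = - \frac{1}{-1} + \frac{14 \cdot 1^{-1}}{6} = \left(-1\right) \left(-1\right) + 14 \cdot 1 \cdot \frac{1}{6} = 1 + 14 \cdot \frac{1}{6} = 1 + \frac{7}{3} = \frac{10}{3} \approx 3.3333$)
$y = - \frac{164}{3}$ ($y = \left(-27 + \frac{10}{3}\right) - 31 = - \frac{71}{3} - 31 = - \frac{164}{3} \approx -54.667$)
$y^{2} = \left(- \frac{164}{3}\right)^{2} = \frac{26896}{9}$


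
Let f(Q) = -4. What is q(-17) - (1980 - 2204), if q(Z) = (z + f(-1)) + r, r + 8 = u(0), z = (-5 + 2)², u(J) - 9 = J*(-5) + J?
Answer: 230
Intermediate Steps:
u(J) = 9 - 4*J (u(J) = 9 + (J*(-5) + J) = 9 + (-5*J + J) = 9 - 4*J)
z = 9 (z = (-3)² = 9)
r = 1 (r = -8 + (9 - 4*0) = -8 + (9 + 0) = -8 + 9 = 1)
q(Z) = 6 (q(Z) = (9 - 4) + 1 = 5 + 1 = 6)
q(-17) - (1980 - 2204) = 6 - (1980 - 2204) = 6 - 1*(-224) = 6 + 224 = 230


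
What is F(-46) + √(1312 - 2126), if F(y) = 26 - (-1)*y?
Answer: -20 + I*√814 ≈ -20.0 + 28.531*I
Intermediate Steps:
F(y) = 26 + y
F(-46) + √(1312 - 2126) = (26 - 46) + √(1312 - 2126) = -20 + √(-814) = -20 + I*√814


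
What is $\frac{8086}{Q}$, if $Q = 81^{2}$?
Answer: $\frac{8086}{6561} \approx 1.2324$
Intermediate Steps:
$Q = 6561$
$\frac{8086}{Q} = \frac{8086}{6561}$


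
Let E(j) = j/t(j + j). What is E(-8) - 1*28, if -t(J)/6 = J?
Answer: -337/12 ≈ -28.083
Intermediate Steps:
t(J) = -6*J
E(j) = -1/12 (E(j) = j/((-6*(j + j))) = j/((-12*j)) = j*(-1/(12*j)) = -1/12)
E(-8) - 1*28 = -1/12 - 1*28 = -1/12 - 28 = -337/12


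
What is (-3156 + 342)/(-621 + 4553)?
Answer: -1407/1966 ≈ -0.71567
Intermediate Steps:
(-3156 + 342)/(-621 + 4553) = -2814/3932 = -2814*1/3932 = -1407/1966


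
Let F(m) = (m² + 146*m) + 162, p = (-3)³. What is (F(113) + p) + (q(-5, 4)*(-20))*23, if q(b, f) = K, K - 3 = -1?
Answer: 28482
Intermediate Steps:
K = 2 (K = 3 - 1 = 2)
q(b, f) = 2
p = -27
F(m) = 162 + m² + 146*m
(F(113) + p) + (q(-5, 4)*(-20))*23 = ((162 + 113² + 146*113) - 27) + (2*(-20))*23 = ((162 + 12769 + 16498) - 27) - 40*23 = (29429 - 27) - 920 = 29402 - 920 = 28482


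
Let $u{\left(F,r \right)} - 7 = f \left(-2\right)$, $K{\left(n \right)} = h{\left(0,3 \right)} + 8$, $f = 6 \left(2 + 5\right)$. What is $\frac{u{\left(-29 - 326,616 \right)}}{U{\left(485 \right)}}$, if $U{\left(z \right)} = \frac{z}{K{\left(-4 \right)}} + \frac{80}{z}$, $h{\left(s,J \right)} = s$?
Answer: $- \frac{8536}{6739} \approx -1.2667$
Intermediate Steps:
$f = 42$ ($f = 6 \cdot 7 = 42$)
$K{\left(n \right)} = 8$ ($K{\left(n \right)} = 0 + 8 = 8$)
$u{\left(F,r \right)} = -77$ ($u{\left(F,r \right)} = 7 + 42 \left(-2\right) = 7 - 84 = -77$)
$U{\left(z \right)} = \frac{80}{z} + \frac{z}{8}$ ($U{\left(z \right)} = \frac{z}{8} + \frac{80}{z} = \frac{80}{z} + \frac{z}{8}$)
$\frac{u{\left(-29 - 326,616 \right)}}{U{\left(485 \right)}} = - \frac{77}{\frac{80}{485} + \frac{1}{8} \cdot 485} = - \frac{77}{80 \cdot \frac{1}{485} + \frac{485}{8}} = - \frac{77}{\frac{16}{97} + \frac{485}{8}} = - \frac{77}{\frac{47173}{776}} = \left(-77\right) \frac{776}{47173} = - \frac{8536}{6739}$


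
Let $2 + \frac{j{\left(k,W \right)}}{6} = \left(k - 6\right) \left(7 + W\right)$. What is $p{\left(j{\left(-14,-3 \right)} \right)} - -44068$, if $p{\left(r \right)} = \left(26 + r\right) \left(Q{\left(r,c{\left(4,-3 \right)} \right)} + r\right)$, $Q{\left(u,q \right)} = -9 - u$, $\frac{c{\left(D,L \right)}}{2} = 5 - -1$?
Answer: $48262$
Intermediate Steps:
$c{\left(D,L \right)} = 12$ ($c{\left(D,L \right)} = 2 \left(5 - -1\right) = 2 \left(5 + 1\right) = 2 \cdot 6 = 12$)
$j{\left(k,W \right)} = -12 + 6 \left(-6 + k\right) \left(7 + W\right)$ ($j{\left(k,W \right)} = -12 + 6 \left(k - 6\right) \left(7 + W\right) = -12 + 6 \left(-6 + k\right) \left(7 + W\right)$)
$p{\left(r \right)} = -234 - 9 r$ ($p{\left(r \right)} = \left(26 + r\right) \left(\left(-9 - r\right) + r\right) = \left(26 + r\right) \left(-9\right) = -234 - 9 r$)
$p{\left(j{\left(-14,-3 \right)} \right)} - -44068 = \left(-234 - 9 \left(-264 - -108 + 42 \left(-14\right) + 6 \left(-3\right) \left(-14\right)\right)\right) - -44068 = \left(-234 - 9 \left(-264 + 108 - 588 + 252\right)\right) + 44068 = \left(-234 - -4428\right) + 44068 = \left(-234 + 4428\right) + 44068 = 4194 + 44068 = 48262$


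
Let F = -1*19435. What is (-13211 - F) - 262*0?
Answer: 6224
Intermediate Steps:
F = -19435
(-13211 - F) - 262*0 = (-13211 - 1*(-19435)) - 262*0 = (-13211 + 19435) + 0 = 6224 + 0 = 6224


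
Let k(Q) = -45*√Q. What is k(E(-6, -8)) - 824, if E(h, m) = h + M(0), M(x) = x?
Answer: -824 - 45*I*√6 ≈ -824.0 - 110.23*I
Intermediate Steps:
E(h, m) = h (E(h, m) = h + 0 = h)
k(E(-6, -8)) - 824 = -45*I*√6 - 824 = -824 - 45*I*√6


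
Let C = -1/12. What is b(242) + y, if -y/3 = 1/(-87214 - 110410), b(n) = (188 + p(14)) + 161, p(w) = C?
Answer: 206862931/592872 ≈ 348.92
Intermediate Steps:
C = -1/12 (C = -1*1/12 = -1/12 ≈ -0.083333)
p(w) = -1/12
b(n) = 4187/12 (b(n) = (188 - 1/12) + 161 = 2255/12 + 161 = 4187/12)
y = 3/197624 (y = -3/(-87214 - 110410) = -3/(-197624) = -3*(-1/197624) = 3/197624 ≈ 1.5180e-5)
b(242) + y = 4187/12 + 3/197624 = 206862931/592872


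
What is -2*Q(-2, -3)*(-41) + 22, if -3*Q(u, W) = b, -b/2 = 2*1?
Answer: 394/3 ≈ 131.33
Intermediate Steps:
b = -4 ≈ -4.0000
Q(u, W) = 4/3 (Q(u, W) = -⅓*(-4) = 4/3)
-2*Q(-2, -3)*(-41) + 22 = -2*4/3*(-41) + 22 = -8/3*(-41) + 22 = 328/3 + 22 = 394/3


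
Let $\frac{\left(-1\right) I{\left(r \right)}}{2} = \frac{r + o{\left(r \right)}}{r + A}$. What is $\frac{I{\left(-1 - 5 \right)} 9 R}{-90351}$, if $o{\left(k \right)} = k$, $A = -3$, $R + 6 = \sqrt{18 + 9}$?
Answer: $- \frac{16}{10039} + \frac{8 \sqrt{3}}{10039} \approx -0.00021353$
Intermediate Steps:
$R = -6 + 3 \sqrt{3}$ ($R = -6 + \sqrt{18 + 9} = -6 + \sqrt{27} = -6 + 3 \sqrt{3} \approx -0.80385$)
$I{\left(r \right)} = - \frac{4 r}{-3 + r}$ ($I{\left(r \right)} = - 2 \frac{r + r}{r - 3} = - 2 \frac{2 r}{-3 + r} = - \frac{4 r}{-3 + r}$)
$\frac{I{\left(-1 - 5 \right)} 9 R}{-90351} = \frac{- \frac{4 \left(-1 - 5\right)}{-3 - 6} \cdot 9 \left(-6 + 3 \sqrt{3}\right)}{-90351} = - \frac{4 \left(-1 - 5\right)}{-3 - 6} \cdot 9 \left(-6 + 3 \sqrt{3}\right) \left(- \frac{1}{90351}\right) = \left(-4\right) \left(-6\right) \frac{1}{-3 - 6} \cdot 9 \left(-6 + 3 \sqrt{3}\right) \left(- \frac{1}{90351}\right) = \left(-4\right) \left(-6\right) \frac{1}{-9} \cdot 9 \left(-6 + 3 \sqrt{3}\right) \left(- \frac{1}{90351}\right) = \left(-4\right) \left(-6\right) \left(- \frac{1}{9}\right) 9 \left(-6 + 3 \sqrt{3}\right) \left(- \frac{1}{90351}\right) = \left(- \frac{8}{3}\right) 9 \left(-6 + 3 \sqrt{3}\right) \left(- \frac{1}{90351}\right) = - 24 \left(-6 + 3 \sqrt{3}\right) \left(- \frac{1}{90351}\right) = \left(144 - 72 \sqrt{3}\right) \left(- \frac{1}{90351}\right) = - \frac{16}{10039} + \frac{8 \sqrt{3}}{10039}$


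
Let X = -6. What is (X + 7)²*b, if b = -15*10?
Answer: -150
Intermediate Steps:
b = -150
(X + 7)²*b = (-6 + 7)²*(-150) = 1²*(-150) = 1*(-150) = -150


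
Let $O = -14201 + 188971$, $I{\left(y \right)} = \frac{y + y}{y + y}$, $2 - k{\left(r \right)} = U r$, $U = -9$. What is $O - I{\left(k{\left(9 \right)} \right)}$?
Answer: $174769$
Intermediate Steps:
$k{\left(r \right)} = 2 + 9 r$ ($k{\left(r \right)} = 2 - - 9 r = 2 + 9 r$)
$I{\left(y \right)} = 1$ ($I{\left(y \right)} = \frac{2 y}{2 y} = 2 y \frac{1}{2 y} = 1$)
$O = 174770$
$O - I{\left(k{\left(9 \right)} \right)} = 174770 - 1 = 174769$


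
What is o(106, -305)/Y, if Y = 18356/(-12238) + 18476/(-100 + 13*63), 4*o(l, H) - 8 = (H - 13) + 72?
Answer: -523547759/212911324 ≈ -2.4590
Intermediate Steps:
o(l, H) = 67/4 + H/4 (o(l, H) = 2 + ((H - 13) + 72)/4 = 2 + ((-13 + H) + 72)/4 = 2 + (59 + H)/4 = 2 + (59/4 + H/4) = 67/4 + H/4)
Y = 106455662/4399561 (Y = 18356*(-1/12238) + 18476/(-100 + 819) = -9178/6119 + 18476/719 = 106455662/4399561 ≈ 24.197)
o(106, -305)/Y = (67/4 + (¼)*(-305))/(106455662/4399561) = (67/4 - 305/4)*(4399561/106455662) = -119/2*4399561/106455662 = -523547759/212911324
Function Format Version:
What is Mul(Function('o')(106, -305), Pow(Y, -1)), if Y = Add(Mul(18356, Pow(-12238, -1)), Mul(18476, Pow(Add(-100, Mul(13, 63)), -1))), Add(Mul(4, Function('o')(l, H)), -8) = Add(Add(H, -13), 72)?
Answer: Rational(-523547759, 212911324) ≈ -2.4590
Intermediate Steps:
Function('o')(l, H) = Add(Rational(67, 4), Mul(Rational(1, 4), H)) (Function('o')(l, H) = Add(2, Mul(Rational(1, 4), Add(Add(H, -13), 72))) = Add(2, Mul(Rational(1, 4), Add(Add(-13, H), 72))) = Add(2, Mul(Rational(1, 4), Add(59, H))) = Add(2, Add(Rational(59, 4), Mul(Rational(1, 4), H))) = Add(Rational(67, 4), Mul(Rational(1, 4), H)))
Y = Rational(106455662, 4399561) (Y = Add(Mul(18356, Rational(-1, 12238)), Mul(18476, Pow(Add(-100, 819), -1))) = Add(Rational(-9178, 6119), Mul(18476, Pow(719, -1))) = Add(Rational(-9178, 6119), Mul(18476, Rational(1, 719))) = Add(Rational(-9178, 6119), Rational(18476, 719)) = Rational(106455662, 4399561) ≈ 24.197)
Mul(Function('o')(106, -305), Pow(Y, -1)) = Mul(Add(Rational(67, 4), Mul(Rational(1, 4), -305)), Pow(Rational(106455662, 4399561), -1)) = Mul(Add(Rational(67, 4), Rational(-305, 4)), Rational(4399561, 106455662)) = Mul(Rational(-119, 2), Rational(4399561, 106455662)) = Rational(-523547759, 212911324)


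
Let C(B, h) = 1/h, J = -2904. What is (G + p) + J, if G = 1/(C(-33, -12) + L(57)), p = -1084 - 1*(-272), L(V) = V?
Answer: -2538016/683 ≈ -3716.0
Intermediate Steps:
p = -812 (p = -1084 + 272 = -812)
G = 12/683 (G = 1/(1/(-12) + 57) = 1/(-1/12 + 57) = 1/(683/12) = 12/683 ≈ 0.017570)
(G + p) + J = (12/683 - 812) - 2904 = -554584/683 - 2904 = -2538016/683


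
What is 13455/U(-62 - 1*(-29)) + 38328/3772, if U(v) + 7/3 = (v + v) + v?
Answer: -35151267/286672 ≈ -122.62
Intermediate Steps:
U(v) = -7/3 + 3*v (U(v) = -7/3 + ((v + v) + v) = -7/3 + (2*v + v) = -7/3 + 3*v)
13455/U(-62 - 1*(-29)) + 38328/3772 = 13455/(-7/3 + 3*(-62 - 1*(-29))) + 38328/3772 = 13455/(-7/3 + 3*(-62 + 29)) + 38328*(1/3772) = 13455/(-7/3 + 3*(-33)) + 9582/943 = 13455/(-7/3 - 99) + 9582/943 = 13455/(-304/3) + 9582/943 = 13455*(-3/304) + 9582/943 = -40365/304 + 9582/943 = -35151267/286672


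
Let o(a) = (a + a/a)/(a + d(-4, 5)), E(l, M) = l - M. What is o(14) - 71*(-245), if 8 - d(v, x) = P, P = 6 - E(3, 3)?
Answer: 278335/16 ≈ 17396.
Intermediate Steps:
P = 6 (P = 6 - (3 - 1*3) = 6 - (3 - 3) = 6 - 1*0 = 6 + 0 = 6)
d(v, x) = 2 (d(v, x) = 8 - 1*6 = 8 - 6 = 2)
o(a) = (1 + a)/(2 + a) (o(a) = (a + a/a)/(a + 2) = (a + 1)/(2 + a) = (1 + a)/(2 + a))
o(14) - 71*(-245) = (1 + 14)/(2 + 14) - 71*(-245) = 15/16 + 17395 = 278335/16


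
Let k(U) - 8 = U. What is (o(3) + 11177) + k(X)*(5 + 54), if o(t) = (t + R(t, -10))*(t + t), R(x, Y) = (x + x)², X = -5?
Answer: 11588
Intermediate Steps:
R(x, Y) = 4*x² (R(x, Y) = (2*x)² = 4*x²)
k(U) = 8 + U
o(t) = 2*t*(t + 4*t²) (o(t) = (t + 4*t²)*(t + t) = (t + 4*t²)*(2*t) = 2*t*(t + 4*t²))
(o(3) + 11177) + k(X)*(5 + 54) = (3²*(2 + 8*3) + 11177) + (8 - 5)*(5 + 54) = (9*(2 + 24) + 11177) + 3*59 = (9*26 + 11177) + 177 = (234 + 11177) + 177 = 11411 + 177 = 11588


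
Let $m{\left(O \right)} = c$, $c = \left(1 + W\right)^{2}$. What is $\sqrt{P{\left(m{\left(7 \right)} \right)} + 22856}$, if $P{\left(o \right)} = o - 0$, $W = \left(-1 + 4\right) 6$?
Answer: $\sqrt{23217} \approx 152.37$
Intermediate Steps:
$W = 18$ ($W = 3 \cdot 6 = 18$)
$c = 361$ ($c = \left(1 + 18\right)^{2} = 19^{2} = 361$)
$m{\left(O \right)} = 361$
$P{\left(o \right)} = o$ ($P{\left(o \right)} = o + 0 = o$)
$\sqrt{P{\left(m{\left(7 \right)} \right)} + 22856} = \sqrt{361 + 22856} = \sqrt{23217}$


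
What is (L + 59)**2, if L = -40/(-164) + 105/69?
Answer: 3283519204/889249 ≈ 3692.5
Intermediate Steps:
L = 1665/943 (L = -40*(-1/164) + 105*(1/69) = 10/41 + 35/23 = 1665/943 ≈ 1.7656)
(L + 59)**2 = (1665/943 + 59)**2 = (57302/943)**2 = 3283519204/889249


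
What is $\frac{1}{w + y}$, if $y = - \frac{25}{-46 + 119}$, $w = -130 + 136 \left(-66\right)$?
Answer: $- \frac{73}{664763} \approx -0.00010981$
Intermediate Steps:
$w = -9106$ ($w = -130 - 8976 = -9106$)
$y = - \frac{25}{73} \approx -0.34247$
$\frac{1}{w + y} = \frac{1}{-9106 - \frac{25}{73}} = \frac{1}{- \frac{664763}{73}} = - \frac{73}{664763}$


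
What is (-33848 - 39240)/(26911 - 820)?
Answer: -73088/26091 ≈ -2.8013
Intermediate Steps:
(-33848 - 39240)/(26911 - 820) = -73088/26091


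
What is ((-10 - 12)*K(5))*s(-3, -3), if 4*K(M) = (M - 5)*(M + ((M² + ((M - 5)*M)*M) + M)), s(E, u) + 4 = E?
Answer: 0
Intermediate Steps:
s(E, u) = -4 + E
K(M) = (-5 + M)*(M² + 2*M + M²*(-5 + M))/4 (K(M) = ((M - 5)*(M + ((M² + ((M - 5)*M)*M) + M)))/4 = ((-5 + M)*(M + ((M² + ((-5 + M)*M)*M) + M)))/4 = ((-5 + M)*(M + ((M² + (M*(-5 + M))*M) + M)))/4 = ((-5 + M)*(M + ((M² + M²*(-5 + M)) + M)))/4 = ((-5 + M)*(M + (M + M² + M²*(-5 + M))))/4 = ((-5 + M)*(M² + 2*M + M²*(-5 + M)))/4 = (-5 + M)*(M² + 2*M + M²*(-5 + M))/4)
((-10 - 12)*K(5))*s(-3, -3) = ((-10 - 12)*((¼)*5*(-10 + 5³ - 9*5² + 22*5)))*(-4 - 3) = -11*5*(-10 + 125 - 9*25 + 110)/2*(-7) = -11*5*(-10 + 125 - 225 + 110)/2*(-7) = -11*5*0/2*(-7) = -22*0*(-7) = 0*(-7) = 0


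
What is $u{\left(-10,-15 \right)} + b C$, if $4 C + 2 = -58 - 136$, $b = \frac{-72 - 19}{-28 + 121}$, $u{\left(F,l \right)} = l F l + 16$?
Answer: $- \frac{203303}{93} \approx -2186.1$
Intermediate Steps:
$u{\left(F,l \right)} = 16 + F l^{2}$ ($u{\left(F,l \right)} = F l l + 16 = F l^{2} + 16 = 16 + F l^{2}$)
$b = - \frac{91}{93} \approx -0.97849$
$C = -49$ ($C = - \frac{1}{2} + \frac{-58 - 136}{4} = - \frac{1}{2} + \frac{1}{4} \left(-194\right) = - \frac{1}{2} - \frac{97}{2} = -49$)
$u{\left(-10,-15 \right)} + b C = \left(16 - 10 \left(-15\right)^{2}\right) - - \frac{4459}{93} = \left(16 - 2250\right) + \frac{4459}{93} = -2234 + \frac{4459}{93} = - \frac{203303}{93}$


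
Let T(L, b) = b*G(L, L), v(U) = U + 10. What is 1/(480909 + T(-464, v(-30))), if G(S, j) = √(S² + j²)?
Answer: 480909/231101229481 + 9280*√2/231101229481 ≈ 2.1377e-6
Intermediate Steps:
v(U) = 10 + U
T(L, b) = b*√2*√(L²) (T(L, b) = b*√(L² + L²) = b*√(2*L²) = b*(√2*√(L²)) = b*√2*√(L²))
1/(480909 + T(-464, v(-30))) = 1/(480909 + (10 - 30)*√2*√((-464)²)) = 1/(480909 - 20*√2*√215296) = 1/(480909 - 20*√2*464) = 1/(480909 - 9280*√2)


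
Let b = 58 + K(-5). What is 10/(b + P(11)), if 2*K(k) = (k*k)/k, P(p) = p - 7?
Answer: 20/119 ≈ 0.16807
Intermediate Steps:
P(p) = -7 + p
K(k) = k/2 (K(k) = ((k*k)/k)/2 = (k**2/k)/2 = k/2)
b = 111/2 (b = 58 + (1/2)*(-5) = 58 - 5/2 = 111/2 ≈ 55.500)
10/(b + P(11)) = 10/(111/2 + (-7 + 11)) = 10/(111/2 + 4) = 10/(119/2) = (2/119)*10 = 20/119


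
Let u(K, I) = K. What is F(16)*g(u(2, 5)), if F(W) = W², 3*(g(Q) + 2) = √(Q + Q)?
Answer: -1024/3 ≈ -341.33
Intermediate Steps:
g(Q) = -2 + √2*√Q/3 (g(Q) = -2 + √(Q + Q)/3 = -2 + √(2*Q)/3 = -2 + (√2*√Q)/3 = -2 + √2*√Q/3)
F(16)*g(u(2, 5)) = 16²*(-2 + √2*√2/3) = 256*(-2 + ⅔) = 256*(-4/3) = -1024/3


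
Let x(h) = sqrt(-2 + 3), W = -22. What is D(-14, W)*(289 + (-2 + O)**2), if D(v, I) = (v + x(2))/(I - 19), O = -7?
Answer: 4810/41 ≈ 117.32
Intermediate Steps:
x(h) = 1 (x(h) = sqrt(1) = 1)
D(v, I) = (1 + v)/(-19 + I) (D(v, I) = (v + 1)/(I - 19) = (1 + v)/(-19 + I))
D(-14, W)*(289 + (-2 + O)**2) = ((1 - 14)/(-19 - 22))*(289 + (-2 - 7)**2) = (-13/(-41))*(289 + (-9)**2) = (-1/41*(-13))*(289 + 81) = (13/41)*370 = 4810/41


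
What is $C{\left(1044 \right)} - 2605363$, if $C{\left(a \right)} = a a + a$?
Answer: $-1514383$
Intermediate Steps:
$C{\left(a \right)} = a + a^{2}$ ($C{\left(a \right)} = a^{2} + a = a + a^{2}$)
$C{\left(1044 \right)} - 2605363 = 1044 \left(1 + 1044\right) - 2605363 = 1044 \cdot 1045 - 2605363 = 1090980 - 2605363 = -1514383$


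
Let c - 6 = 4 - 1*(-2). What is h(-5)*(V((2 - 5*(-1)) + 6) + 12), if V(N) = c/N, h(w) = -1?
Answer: -168/13 ≈ -12.923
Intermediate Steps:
c = 12 (c = 6 + (4 - 1*(-2)) = 6 + (4 + 2) = 6 + 6 = 12)
V(N) = 12/N
h(-5)*(V((2 - 5*(-1)) + 6) + 12) = -(12/((2 - 5*(-1)) + 6) + 12) = -(12/((2 + 5) + 6) + 12) = -(12/(7 + 6) + 12) = -(12/13 + 12) = -1*168/13 = -168/13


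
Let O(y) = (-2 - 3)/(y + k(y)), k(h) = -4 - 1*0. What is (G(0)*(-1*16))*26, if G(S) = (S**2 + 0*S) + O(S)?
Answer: -520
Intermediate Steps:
k(h) = -4 (k(h) = -4 + 0 = -4)
O(y) = -5/(-4 + y) (O(y) = (-2 - 3)/(y - 4) = -5/(-4 + y))
G(S) = S**2 - 5/(-4 + S) (G(S) = (S**2 + 0*S) - 5/(-4 + S) = (S**2 + 0) - 5/(-4 + S) = S**2 - 5/(-4 + S))
(G(0)*(-1*16))*26 = (((-5 + 0**2*(-4 + 0))/(-4 + 0))*(-1*16))*26 = (((-5 + 0*(-4))/(-4))*(-16))*26 = (-(-5 + 0)/4*(-16))*26 = (-1/4*(-5)*(-16))*26 = ((5/4)*(-16))*26 = -20*26 = -520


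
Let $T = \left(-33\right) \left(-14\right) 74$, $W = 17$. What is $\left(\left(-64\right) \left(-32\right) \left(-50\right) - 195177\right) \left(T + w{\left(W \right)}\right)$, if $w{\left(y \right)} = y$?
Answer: $-10178621285$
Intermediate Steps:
$T = 34188$ ($T = 462 \cdot 74 = 34188$)
$\left(\left(-64\right) \left(-32\right) \left(-50\right) - 195177\right) \left(T + w{\left(W \right)}\right) = \left(\left(-64\right) \left(-32\right) \left(-50\right) - 195177\right) \left(34188 + 17\right) = \left(2048 \left(-50\right) - 195177\right) 34205 = \left(-102400 - 195177\right) 34205 = \left(-297577\right) 34205 = -10178621285$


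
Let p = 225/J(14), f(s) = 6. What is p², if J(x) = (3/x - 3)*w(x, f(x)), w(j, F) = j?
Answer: 5625/169 ≈ 33.284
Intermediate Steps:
J(x) = x*(-3 + 3/x) (J(x) = (3/x - 3)*x = (-3 + 3/x)*x = x*(-3 + 3/x))
p = -75/13 (p = 225/(3 - 3*14) = 225/(3 - 42) = 225/(-39) = 225*(-1/39) = -75/13 ≈ -5.7692)
p² = (-75/13)² = 5625/169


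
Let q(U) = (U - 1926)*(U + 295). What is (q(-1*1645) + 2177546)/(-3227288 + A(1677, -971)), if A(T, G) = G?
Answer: -6998396/3228259 ≈ -2.1679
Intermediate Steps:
q(U) = (-1926 + U)*(295 + U)
(q(-1*1645) + 2177546)/(-3227288 + A(1677, -971)) = ((-568170 + (-1*1645)² - (-1631)*1645) + 2177546)/(-3227288 - 971) = ((-568170 + (-1645)² - 1631*(-1645)) + 2177546)/(-3228259) = ((-568170 + 2706025 + 2682995) + 2177546)*(-1/3228259) = (4820850 + 2177546)*(-1/3228259) = 6998396*(-1/3228259) = -6998396/3228259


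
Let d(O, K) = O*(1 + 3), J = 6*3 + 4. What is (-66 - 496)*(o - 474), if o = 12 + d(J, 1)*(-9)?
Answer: 704748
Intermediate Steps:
J = 22 (J = 18 + 4 = 22)
d(O, K) = 4*O (d(O, K) = O*4 = 4*O)
o = -780 (o = 12 + (4*22)*(-9) = 12 + 88*(-9) = 12 - 792 = -780)
(-66 - 496)*(o - 474) = (-66 - 496)*(-780 - 474) = -562*(-1254) = 704748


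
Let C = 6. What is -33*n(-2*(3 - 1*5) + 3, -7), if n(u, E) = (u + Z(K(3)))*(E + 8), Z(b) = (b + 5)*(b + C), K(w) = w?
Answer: -2607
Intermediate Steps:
Z(b) = (5 + b)*(6 + b) (Z(b) = (b + 5)*(b + 6) = (5 + b)*(6 + b))
n(u, E) = (8 + E)*(72 + u) (n(u, E) = (u + (30 + 3² + 11*3))*(E + 8) = (u + (30 + 9 + 33))*(8 + E) = (u + 72)*(8 + E) = (72 + u)*(8 + E) = (8 + E)*(72 + u))
-33*n(-2*(3 - 1*5) + 3, -7) = -33*(576 + 8*(-2*(3 - 1*5) + 3) + 72*(-7) - 7*(-2*(3 - 1*5) + 3)) = -33*(576 + 8*(-2*(3 - 5) + 3) - 504 - 7*(-2*(3 - 5) + 3)) = -33*(576 + 8*(-2*(-2) + 3) - 504 - 7*(-2*(-2) + 3)) = -33*(576 + 8*(4 + 3) - 504 - 7*(4 + 3)) = -33*(576 + 8*7 - 504 - 7*7) = -33*(576 + 56 - 504 - 49) = -33*79 = -2607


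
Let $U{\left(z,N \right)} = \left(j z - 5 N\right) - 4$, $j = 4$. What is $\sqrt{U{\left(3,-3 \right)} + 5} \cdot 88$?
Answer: $176 \sqrt{7} \approx 465.65$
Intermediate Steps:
$U{\left(z,N \right)} = -4 - 5 N + 4 z$ ($U{\left(z,N \right)} = \left(4 z - 5 N\right) - 4 = \left(- 5 N + 4 z\right) - 4 = -4 - 5 N + 4 z$)
$\sqrt{U{\left(3,-3 \right)} + 5} \cdot 88 = \sqrt{\left(-4 - -15 + 4 \cdot 3\right) + 5} \cdot 88 = \sqrt{\left(-4 + 15 + 12\right) + 5} \cdot 88 = \sqrt{23 + 5} \cdot 88 = \sqrt{28} \cdot 88 = 2 \sqrt{7} \cdot 88 = 176 \sqrt{7}$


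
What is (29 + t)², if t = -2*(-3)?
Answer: 1225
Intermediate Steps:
t = 6
(29 + t)² = (29 + 6)² = 35² = 1225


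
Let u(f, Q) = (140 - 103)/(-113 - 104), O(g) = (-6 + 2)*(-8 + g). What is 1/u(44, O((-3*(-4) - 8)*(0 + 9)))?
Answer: -217/37 ≈ -5.8649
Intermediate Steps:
O(g) = 32 - 4*g (O(g) = -4*(-8 + g) = 32 - 4*g)
u(f, Q) = -37/217 (u(f, Q) = 37/(-217) = 37*(-1/217) = -37/217)
1/u(44, O((-3*(-4) - 8)*(0 + 9))) = 1/(-37/217) = -217/37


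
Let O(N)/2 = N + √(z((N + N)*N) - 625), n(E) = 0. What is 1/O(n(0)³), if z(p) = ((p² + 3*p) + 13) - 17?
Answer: -I*√629/1258 ≈ -0.019936*I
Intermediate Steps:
z(p) = -4 + p² + 3*p (z(p) = (13 + p² + 3*p) - 17 = -4 + p² + 3*p)
O(N) = 2*N + 2*√(-629 + 4*N⁴ + 6*N²) (O(N) = 2*(N + √((-4 + ((N + N)*N)² + 3*((N + N)*N)) - 625)) = 2*(N + √((-4 + ((2*N)*N)² + 3*((2*N)*N)) - 625)) = 2*(N + √((-4 + (2*N²)² + 3*(2*N²)) - 625)) = 2*(N + √((-4 + 4*N⁴ + 6*N²) - 625)) = 2*(N + √(-629 + 4*N⁴ + 6*N²)) = 2*N + 2*√(-629 + 4*N⁴ + 6*N²))
1/O(n(0)³) = 1/(2*0³ + 2*√(-629 + 4*(0³)⁴ + 6*(0³)²)) = 1/(2*0 + 2*√(-629 + 4*0⁴ + 6*0²)) = 1/(0 + 2*√(-629 + 4*0 + 6*0)) = 1/(0 + 2*√(-629 + 0 + 0)) = 1/(0 + 2*√(-629)) = 1/(0 + 2*(I*√629)) = 1/(0 + 2*I*√629) = 1/(2*I*√629) = -I*√629/1258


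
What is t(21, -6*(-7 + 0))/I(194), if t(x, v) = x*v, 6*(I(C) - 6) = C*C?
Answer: 1323/9418 ≈ 0.14048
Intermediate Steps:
I(C) = 6 + C**2/6 (I(C) = 6 + (C*C)/6 = 6 + C**2/6)
t(x, v) = v*x
t(21, -6*(-7 + 0))/I(194) = (-6*(-7 + 0)*21)/(6 + (1/6)*194**2) = (-6*(-7)*21)/(6 + (1/6)*37636) = (42*21)/(6 + 18818/3) = 882/(18836/3) = 882*(3/18836) = 1323/9418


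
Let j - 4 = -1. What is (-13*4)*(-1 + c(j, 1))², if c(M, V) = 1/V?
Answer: 0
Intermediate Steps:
j = 3 (j = 4 - 1 = 3)
(-13*4)*(-1 + c(j, 1))² = (-13*4)*(-1 + 1/1)² = -52*(-1 + 1)² = -52*0² = -52*0 = 0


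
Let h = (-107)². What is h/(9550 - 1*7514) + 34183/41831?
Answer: 548519707/85167916 ≈ 6.4405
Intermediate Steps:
h = 11449
h/(9550 - 1*7514) + 34183/41831 = 11449/(9550 - 1*7514) + 34183/41831 = 11449/(9550 - 7514) + 34183*(1/41831) = 11449/2036 + 34183/41831 = 548519707/85167916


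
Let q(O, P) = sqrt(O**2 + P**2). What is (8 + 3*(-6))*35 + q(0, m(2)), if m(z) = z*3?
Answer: -344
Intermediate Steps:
m(z) = 3*z
(8 + 3*(-6))*35 + q(0, m(2)) = (8 + 3*(-6))*35 + sqrt(0**2 + (3*2)**2) = (8 - 18)*35 + sqrt(0 + 6**2) = -10*35 + sqrt(0 + 36) = -350 + sqrt(36) = -350 + 6 = -344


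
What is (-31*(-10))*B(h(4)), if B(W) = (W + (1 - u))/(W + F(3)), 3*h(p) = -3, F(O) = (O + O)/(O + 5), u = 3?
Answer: 3720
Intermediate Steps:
F(O) = 2*O/(5 + O) (F(O) = (2*O)/(5 + O) = 2*O/(5 + O))
h(p) = -1 (h(p) = (⅓)*(-3) = -1)
B(W) = (-2 + W)/(¾ + W) (B(W) = (W + (1 - 1*3))/(W + 2*3/(5 + 3)) = (W + (1 - 3))/(W + 2*3/8) = (W - 2)/(W + 2*3*(⅛)) = (-2 + W)/(W + ¾) = (-2 + W)/(¾ + W))
(-31*(-10))*B(h(4)) = (-31*(-10))*(4*(-2 - 1)/(3 + 4*(-1))) = 310*(4*(-3)/(3 - 4)) = 310*(4*(-3)/(-1)) = 310*(4*(-1)*(-3)) = 310*12 = 3720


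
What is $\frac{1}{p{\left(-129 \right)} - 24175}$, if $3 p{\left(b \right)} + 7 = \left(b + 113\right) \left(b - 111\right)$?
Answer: $- \frac{3}{68692} \approx -4.3673 \cdot 10^{-5}$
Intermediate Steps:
$p{\left(b \right)} = - \frac{7}{3} + \frac{\left(-111 + b\right) \left(113 + b\right)}{3}$ ($p{\left(b \right)} = - \frac{7}{3} + \frac{\left(b + 113\right) \left(b - 111\right)}{3} = - \frac{7}{3} + \frac{\left(113 + b\right) \left(-111 + b\right)}{3} = - \frac{7}{3} + \frac{\left(-111 + b\right) \left(113 + b\right)}{3}$)
$\frac{1}{p{\left(-129 \right)} - 24175} = \frac{1}{\left(- \frac{12550}{3} + \frac{\left(-129\right)^{2}}{3} + \frac{2}{3} \left(-129\right)\right) - 24175} = \frac{1}{\left(- \frac{12550}{3} + \frac{1}{3} \cdot 16641 - 86\right) - 24175} = \frac{1}{\left(- \frac{12550}{3} + 5547 - 86\right) - 24175} = \frac{1}{\frac{3833}{3} - 24175} = \frac{1}{- \frac{68692}{3}} = - \frac{3}{68692}$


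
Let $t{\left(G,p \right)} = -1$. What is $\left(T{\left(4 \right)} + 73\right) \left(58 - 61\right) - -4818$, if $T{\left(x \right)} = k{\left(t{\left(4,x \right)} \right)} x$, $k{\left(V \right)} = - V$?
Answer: $4587$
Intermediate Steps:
$T{\left(x \right)} = x$ ($T{\left(x \right)} = \left(-1\right) \left(-1\right) x = 1 x = x$)
$\left(T{\left(4 \right)} + 73\right) \left(58 - 61\right) - -4818 = \left(4 + 73\right) \left(58 - 61\right) - -4818 = 77 \left(-3\right) + 4818 = -231 + 4818 = 4587$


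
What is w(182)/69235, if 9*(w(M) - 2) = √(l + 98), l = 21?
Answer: 2/69235 + √119/623115 ≈ 4.6394e-5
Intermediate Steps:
w(M) = 2 + √119/9 (w(M) = 2 + √(21 + 98)/9 = 2 + √119/9)
w(182)/69235 = (2 + √119/9)/69235 = (2 + √119/9)*(1/69235) = 2/69235 + √119/623115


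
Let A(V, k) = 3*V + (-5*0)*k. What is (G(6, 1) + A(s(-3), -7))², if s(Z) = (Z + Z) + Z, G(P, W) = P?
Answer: 441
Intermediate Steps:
s(Z) = 3*Z (s(Z) = 2*Z + Z = 3*Z)
A(V, k) = 3*V (A(V, k) = 3*V + 0*k = 3*V + 0 = 3*V)
(G(6, 1) + A(s(-3), -7))² = (6 + 3*(3*(-3)))² = (6 + 3*(-9))² = (6 - 27)² = (-21)² = 441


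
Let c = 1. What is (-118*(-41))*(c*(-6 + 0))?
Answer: -29028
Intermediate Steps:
(-118*(-41))*(c*(-6 + 0)) = (-118*(-41))*(1*(-6 + 0)) = 4838*(1*(-6)) = 4838*(-6) = -29028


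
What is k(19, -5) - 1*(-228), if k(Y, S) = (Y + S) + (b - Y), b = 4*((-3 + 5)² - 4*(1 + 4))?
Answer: 159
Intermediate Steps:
b = -64 (b = 4*(2² - 4*5) = 4*(4 - 20) = 4*(-16) = -64)
k(Y, S) = -64 + S (k(Y, S) = (Y + S) + (-64 - Y) = (S + Y) + (-64 - Y) = -64 + S)
k(19, -5) - 1*(-228) = (-64 - 5) - 1*(-228) = -69 + 228 = 159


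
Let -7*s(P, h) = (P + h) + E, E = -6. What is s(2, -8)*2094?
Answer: 25128/7 ≈ 3589.7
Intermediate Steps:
s(P, h) = 6/7 - P/7 - h/7 (s(P, h) = -((P + h) - 6)/7 = -(-6 + P + h)/7 = 6/7 - P/7 - h/7)
s(2, -8)*2094 = (6/7 - 1/7*2 - 1/7*(-8))*2094 = (6/7 - 2/7 + 8/7)*2094 = (12/7)*2094 = 25128/7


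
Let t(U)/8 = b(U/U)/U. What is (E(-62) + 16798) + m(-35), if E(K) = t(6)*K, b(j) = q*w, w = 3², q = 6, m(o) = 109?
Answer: 12443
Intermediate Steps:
w = 9
b(j) = 54 (b(j) = 6*9 = 54)
t(U) = 432/U (t(U) = 8*(54/U) = 432/U)
E(K) = 72*K (E(K) = (432/6)*K = (432*(⅙))*K = 72*K)
(E(-62) + 16798) + m(-35) = (72*(-62) + 16798) + 109 = (-4464 + 16798) + 109 = 12334 + 109 = 12443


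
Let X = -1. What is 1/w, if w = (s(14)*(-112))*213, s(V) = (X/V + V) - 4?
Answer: -1/236856 ≈ -4.2220e-6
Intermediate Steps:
s(V) = -4 + V - 1/V (s(V) = (-1/V + V) - 4 = (V - 1/V) - 4 = -4 + V - 1/V)
w = -236856 (w = ((-4 + 14 - 1/14)*(-112))*213 = ((139/14)*(-112))*213 = -1112*213 = -236856)
1/w = 1/(-236856) = -1/236856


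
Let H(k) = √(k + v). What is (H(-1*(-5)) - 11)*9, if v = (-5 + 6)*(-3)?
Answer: -99 + 9*√2 ≈ -86.272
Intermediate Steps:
v = -3 (v = 1*(-3) = -3)
H(k) = √(-3 + k) (H(k) = √(k - 3) = √(-3 + k))
(H(-1*(-5)) - 11)*9 = (√(-3 - 1*(-5)) - 11)*9 = (√(-3 + 5) - 11)*9 = (√2 - 11)*9 = (-11 + √2)*9 = -99 + 9*√2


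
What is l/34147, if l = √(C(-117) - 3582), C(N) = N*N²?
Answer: 3*I*√178355/34147 ≈ 0.037103*I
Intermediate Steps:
C(N) = N³
l = 3*I*√178355 (l = √((-117)³ - 3582) = √(-1601613 - 3582) = √(-1605195) = 3*I*√178355 ≈ 1267.0*I)
l/34147 = (3*I*√178355)/34147 = (3*I*√178355)*(1/34147) = 3*I*√178355/34147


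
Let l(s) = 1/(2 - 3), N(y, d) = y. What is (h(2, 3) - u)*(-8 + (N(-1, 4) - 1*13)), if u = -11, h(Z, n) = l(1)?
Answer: -220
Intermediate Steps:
l(s) = -1 (l(s) = 1/(-1) = -1)
h(Z, n) = -1
(h(2, 3) - u)*(-8 + (N(-1, 4) - 1*13)) = (-1 - 1*(-11))*(-8 + (-1 - 1*13)) = (-1 + 11)*(-8 + (-1 - 13)) = 10*(-8 - 14) = 10*(-22) = -220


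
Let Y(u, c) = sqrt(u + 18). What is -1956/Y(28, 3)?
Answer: -978*sqrt(46)/23 ≈ -288.40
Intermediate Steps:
Y(u, c) = sqrt(18 + u)
-1956/Y(28, 3) = -1956/sqrt(18 + 28) = -1956*sqrt(46)/46 = -978*sqrt(46)/23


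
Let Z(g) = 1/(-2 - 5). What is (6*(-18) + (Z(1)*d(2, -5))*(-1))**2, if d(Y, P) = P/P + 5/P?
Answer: 11664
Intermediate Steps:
Z(g) = -1/7 (Z(g) = 1/(-7) = -1/7)
d(Y, P) = 1 + 5/P
(6*(-18) + (Z(1)*d(2, -5))*(-1))**2 = (6*(-18) - (5 - 5)/(7*(-5))*(-1))**2 = (-108 - (-1)*0/35*(-1))**2 = (-108 - 1/7*0*(-1))**2 = (-108 + 0*(-1))**2 = (-108 + 0)**2 = (-108)**2 = 11664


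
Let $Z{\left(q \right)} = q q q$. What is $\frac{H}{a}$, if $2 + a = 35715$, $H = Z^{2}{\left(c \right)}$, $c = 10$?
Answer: $\frac{1000000}{35713} \approx 28.001$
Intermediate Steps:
$Z{\left(q \right)} = q^{3}$ ($Z{\left(q \right)} = q^{2} q = q^{3}$)
$H = 1000000$ ($H = \left(10^{3}\right)^{2} = 1000^{2} = 1000000$)
$a = 35713$ ($a = -2 + 35715 = 35713$)
$\frac{H}{a} = \frac{1000000}{35713}$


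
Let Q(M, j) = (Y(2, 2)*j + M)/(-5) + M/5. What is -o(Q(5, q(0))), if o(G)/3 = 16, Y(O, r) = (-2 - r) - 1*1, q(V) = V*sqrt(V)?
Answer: -48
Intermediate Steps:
q(V) = V**(3/2)
Y(O, r) = -3 - r (Y(O, r) = (-2 - r) - 1 = -3 - r)
Q(M, j) = j (Q(M, j) = ((-3 - 1*2)*j + M)/(-5) + M/5 = ((-3 - 2)*j + M)*(-1/5) + M*(1/5) = (-5*j + M)*(-1/5) + M/5 = (M - 5*j)*(-1/5) + M/5 = (j - M/5) + M/5 = j)
o(G) = 48 (o(G) = 3*16 = 48)
-o(Q(5, q(0))) = -1*48 = -48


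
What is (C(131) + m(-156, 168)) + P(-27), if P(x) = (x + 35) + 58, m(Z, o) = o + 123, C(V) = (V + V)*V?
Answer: 34679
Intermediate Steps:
C(V) = 2*V**2 (C(V) = (2*V)*V = 2*V**2)
m(Z, o) = 123 + o
P(x) = 93 + x (P(x) = (35 + x) + 58 = 93 + x)
(C(131) + m(-156, 168)) + P(-27) = (2*131**2 + (123 + 168)) + (93 - 27) = (2*17161 + 291) + 66 = (34322 + 291) + 66 = 34613 + 66 = 34679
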